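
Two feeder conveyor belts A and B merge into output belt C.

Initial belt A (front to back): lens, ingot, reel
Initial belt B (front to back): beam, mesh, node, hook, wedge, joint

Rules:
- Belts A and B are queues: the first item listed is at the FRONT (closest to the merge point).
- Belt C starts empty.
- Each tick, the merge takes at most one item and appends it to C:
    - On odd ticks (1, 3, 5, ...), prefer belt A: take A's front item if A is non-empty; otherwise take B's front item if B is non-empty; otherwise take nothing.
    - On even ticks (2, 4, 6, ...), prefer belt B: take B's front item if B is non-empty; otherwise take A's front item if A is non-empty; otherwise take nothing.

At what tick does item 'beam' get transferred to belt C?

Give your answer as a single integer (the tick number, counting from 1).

Tick 1: prefer A, take lens from A; A=[ingot,reel] B=[beam,mesh,node,hook,wedge,joint] C=[lens]
Tick 2: prefer B, take beam from B; A=[ingot,reel] B=[mesh,node,hook,wedge,joint] C=[lens,beam]

Answer: 2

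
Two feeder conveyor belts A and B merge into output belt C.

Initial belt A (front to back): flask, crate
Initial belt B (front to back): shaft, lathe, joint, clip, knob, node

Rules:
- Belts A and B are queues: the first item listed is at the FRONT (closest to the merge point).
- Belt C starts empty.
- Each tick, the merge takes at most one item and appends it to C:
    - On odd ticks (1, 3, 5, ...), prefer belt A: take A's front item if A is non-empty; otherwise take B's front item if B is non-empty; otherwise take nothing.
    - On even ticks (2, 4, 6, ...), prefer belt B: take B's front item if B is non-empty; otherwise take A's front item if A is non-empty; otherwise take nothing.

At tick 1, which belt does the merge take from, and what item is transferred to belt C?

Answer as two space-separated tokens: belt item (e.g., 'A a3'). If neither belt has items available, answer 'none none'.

Tick 1: prefer A, take flask from A; A=[crate] B=[shaft,lathe,joint,clip,knob,node] C=[flask]

Answer: A flask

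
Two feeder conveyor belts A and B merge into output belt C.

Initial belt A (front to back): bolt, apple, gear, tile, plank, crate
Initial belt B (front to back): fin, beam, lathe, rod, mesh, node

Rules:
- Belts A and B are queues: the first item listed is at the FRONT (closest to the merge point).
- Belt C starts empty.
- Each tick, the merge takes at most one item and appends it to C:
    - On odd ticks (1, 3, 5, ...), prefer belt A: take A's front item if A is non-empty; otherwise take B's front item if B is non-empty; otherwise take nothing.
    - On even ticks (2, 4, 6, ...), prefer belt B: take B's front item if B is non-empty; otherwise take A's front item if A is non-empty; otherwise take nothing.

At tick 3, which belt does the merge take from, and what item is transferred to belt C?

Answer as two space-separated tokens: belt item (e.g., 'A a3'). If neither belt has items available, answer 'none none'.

Answer: A apple

Derivation:
Tick 1: prefer A, take bolt from A; A=[apple,gear,tile,plank,crate] B=[fin,beam,lathe,rod,mesh,node] C=[bolt]
Tick 2: prefer B, take fin from B; A=[apple,gear,tile,plank,crate] B=[beam,lathe,rod,mesh,node] C=[bolt,fin]
Tick 3: prefer A, take apple from A; A=[gear,tile,plank,crate] B=[beam,lathe,rod,mesh,node] C=[bolt,fin,apple]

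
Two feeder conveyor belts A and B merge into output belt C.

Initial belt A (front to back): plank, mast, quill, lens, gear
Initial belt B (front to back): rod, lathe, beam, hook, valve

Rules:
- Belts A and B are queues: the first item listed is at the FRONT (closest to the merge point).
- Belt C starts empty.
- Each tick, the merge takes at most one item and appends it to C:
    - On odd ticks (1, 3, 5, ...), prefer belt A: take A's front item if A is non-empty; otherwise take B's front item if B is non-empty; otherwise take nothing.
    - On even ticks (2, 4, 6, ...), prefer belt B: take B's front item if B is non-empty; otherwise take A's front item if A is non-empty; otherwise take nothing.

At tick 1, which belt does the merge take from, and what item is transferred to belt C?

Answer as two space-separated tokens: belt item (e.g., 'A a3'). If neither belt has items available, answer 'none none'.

Tick 1: prefer A, take plank from A; A=[mast,quill,lens,gear] B=[rod,lathe,beam,hook,valve] C=[plank]

Answer: A plank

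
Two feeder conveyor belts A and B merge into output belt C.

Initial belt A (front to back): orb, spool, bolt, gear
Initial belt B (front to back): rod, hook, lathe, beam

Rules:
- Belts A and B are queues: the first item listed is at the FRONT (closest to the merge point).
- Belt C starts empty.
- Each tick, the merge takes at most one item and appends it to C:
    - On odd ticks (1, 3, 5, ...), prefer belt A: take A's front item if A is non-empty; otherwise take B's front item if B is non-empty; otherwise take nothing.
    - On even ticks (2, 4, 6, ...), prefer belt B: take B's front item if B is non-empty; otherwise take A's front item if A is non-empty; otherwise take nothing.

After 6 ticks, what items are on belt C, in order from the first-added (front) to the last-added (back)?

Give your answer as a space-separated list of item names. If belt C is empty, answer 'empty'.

Tick 1: prefer A, take orb from A; A=[spool,bolt,gear] B=[rod,hook,lathe,beam] C=[orb]
Tick 2: prefer B, take rod from B; A=[spool,bolt,gear] B=[hook,lathe,beam] C=[orb,rod]
Tick 3: prefer A, take spool from A; A=[bolt,gear] B=[hook,lathe,beam] C=[orb,rod,spool]
Tick 4: prefer B, take hook from B; A=[bolt,gear] B=[lathe,beam] C=[orb,rod,spool,hook]
Tick 5: prefer A, take bolt from A; A=[gear] B=[lathe,beam] C=[orb,rod,spool,hook,bolt]
Tick 6: prefer B, take lathe from B; A=[gear] B=[beam] C=[orb,rod,spool,hook,bolt,lathe]

Answer: orb rod spool hook bolt lathe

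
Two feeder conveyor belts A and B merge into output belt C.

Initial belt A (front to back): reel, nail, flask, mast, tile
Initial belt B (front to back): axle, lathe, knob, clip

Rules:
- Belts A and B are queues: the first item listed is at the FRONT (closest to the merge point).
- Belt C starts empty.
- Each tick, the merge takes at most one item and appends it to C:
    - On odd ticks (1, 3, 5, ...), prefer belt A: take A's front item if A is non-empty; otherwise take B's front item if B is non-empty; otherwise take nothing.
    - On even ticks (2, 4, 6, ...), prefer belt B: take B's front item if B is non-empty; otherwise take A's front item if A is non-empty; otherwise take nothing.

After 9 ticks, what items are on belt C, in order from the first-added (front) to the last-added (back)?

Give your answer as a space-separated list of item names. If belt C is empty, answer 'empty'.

Answer: reel axle nail lathe flask knob mast clip tile

Derivation:
Tick 1: prefer A, take reel from A; A=[nail,flask,mast,tile] B=[axle,lathe,knob,clip] C=[reel]
Tick 2: prefer B, take axle from B; A=[nail,flask,mast,tile] B=[lathe,knob,clip] C=[reel,axle]
Tick 3: prefer A, take nail from A; A=[flask,mast,tile] B=[lathe,knob,clip] C=[reel,axle,nail]
Tick 4: prefer B, take lathe from B; A=[flask,mast,tile] B=[knob,clip] C=[reel,axle,nail,lathe]
Tick 5: prefer A, take flask from A; A=[mast,tile] B=[knob,clip] C=[reel,axle,nail,lathe,flask]
Tick 6: prefer B, take knob from B; A=[mast,tile] B=[clip] C=[reel,axle,nail,lathe,flask,knob]
Tick 7: prefer A, take mast from A; A=[tile] B=[clip] C=[reel,axle,nail,lathe,flask,knob,mast]
Tick 8: prefer B, take clip from B; A=[tile] B=[-] C=[reel,axle,nail,lathe,flask,knob,mast,clip]
Tick 9: prefer A, take tile from A; A=[-] B=[-] C=[reel,axle,nail,lathe,flask,knob,mast,clip,tile]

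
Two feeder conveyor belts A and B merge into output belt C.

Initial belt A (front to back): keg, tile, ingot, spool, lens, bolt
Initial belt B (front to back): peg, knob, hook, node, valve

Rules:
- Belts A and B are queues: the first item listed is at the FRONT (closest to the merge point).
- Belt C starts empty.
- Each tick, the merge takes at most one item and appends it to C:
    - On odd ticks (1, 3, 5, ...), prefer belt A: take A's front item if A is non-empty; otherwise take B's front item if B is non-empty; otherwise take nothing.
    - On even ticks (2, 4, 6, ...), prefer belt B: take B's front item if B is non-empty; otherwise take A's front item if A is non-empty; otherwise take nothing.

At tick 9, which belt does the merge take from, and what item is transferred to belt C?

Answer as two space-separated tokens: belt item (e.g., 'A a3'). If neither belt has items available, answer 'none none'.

Answer: A lens

Derivation:
Tick 1: prefer A, take keg from A; A=[tile,ingot,spool,lens,bolt] B=[peg,knob,hook,node,valve] C=[keg]
Tick 2: prefer B, take peg from B; A=[tile,ingot,spool,lens,bolt] B=[knob,hook,node,valve] C=[keg,peg]
Tick 3: prefer A, take tile from A; A=[ingot,spool,lens,bolt] B=[knob,hook,node,valve] C=[keg,peg,tile]
Tick 4: prefer B, take knob from B; A=[ingot,spool,lens,bolt] B=[hook,node,valve] C=[keg,peg,tile,knob]
Tick 5: prefer A, take ingot from A; A=[spool,lens,bolt] B=[hook,node,valve] C=[keg,peg,tile,knob,ingot]
Tick 6: prefer B, take hook from B; A=[spool,lens,bolt] B=[node,valve] C=[keg,peg,tile,knob,ingot,hook]
Tick 7: prefer A, take spool from A; A=[lens,bolt] B=[node,valve] C=[keg,peg,tile,knob,ingot,hook,spool]
Tick 8: prefer B, take node from B; A=[lens,bolt] B=[valve] C=[keg,peg,tile,knob,ingot,hook,spool,node]
Tick 9: prefer A, take lens from A; A=[bolt] B=[valve] C=[keg,peg,tile,knob,ingot,hook,spool,node,lens]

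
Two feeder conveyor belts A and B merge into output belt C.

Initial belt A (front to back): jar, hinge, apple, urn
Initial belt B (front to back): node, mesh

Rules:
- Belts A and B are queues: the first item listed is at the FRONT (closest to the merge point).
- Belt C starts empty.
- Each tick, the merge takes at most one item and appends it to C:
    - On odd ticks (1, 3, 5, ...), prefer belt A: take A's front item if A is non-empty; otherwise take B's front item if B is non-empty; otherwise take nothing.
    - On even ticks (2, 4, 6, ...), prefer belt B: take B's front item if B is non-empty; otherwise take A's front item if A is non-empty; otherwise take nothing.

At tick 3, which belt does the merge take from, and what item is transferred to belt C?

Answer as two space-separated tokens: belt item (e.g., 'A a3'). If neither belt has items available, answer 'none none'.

Answer: A hinge

Derivation:
Tick 1: prefer A, take jar from A; A=[hinge,apple,urn] B=[node,mesh] C=[jar]
Tick 2: prefer B, take node from B; A=[hinge,apple,urn] B=[mesh] C=[jar,node]
Tick 3: prefer A, take hinge from A; A=[apple,urn] B=[mesh] C=[jar,node,hinge]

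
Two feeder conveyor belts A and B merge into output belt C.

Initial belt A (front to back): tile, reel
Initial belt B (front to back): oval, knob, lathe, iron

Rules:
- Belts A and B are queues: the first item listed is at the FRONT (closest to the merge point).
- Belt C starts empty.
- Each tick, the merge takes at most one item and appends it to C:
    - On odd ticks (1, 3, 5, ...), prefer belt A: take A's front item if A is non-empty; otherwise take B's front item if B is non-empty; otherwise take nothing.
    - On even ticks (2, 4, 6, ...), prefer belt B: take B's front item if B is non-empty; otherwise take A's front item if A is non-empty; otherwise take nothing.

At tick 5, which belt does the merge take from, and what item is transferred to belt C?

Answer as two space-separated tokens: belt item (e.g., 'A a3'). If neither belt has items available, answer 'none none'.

Answer: B lathe

Derivation:
Tick 1: prefer A, take tile from A; A=[reel] B=[oval,knob,lathe,iron] C=[tile]
Tick 2: prefer B, take oval from B; A=[reel] B=[knob,lathe,iron] C=[tile,oval]
Tick 3: prefer A, take reel from A; A=[-] B=[knob,lathe,iron] C=[tile,oval,reel]
Tick 4: prefer B, take knob from B; A=[-] B=[lathe,iron] C=[tile,oval,reel,knob]
Tick 5: prefer A, take lathe from B; A=[-] B=[iron] C=[tile,oval,reel,knob,lathe]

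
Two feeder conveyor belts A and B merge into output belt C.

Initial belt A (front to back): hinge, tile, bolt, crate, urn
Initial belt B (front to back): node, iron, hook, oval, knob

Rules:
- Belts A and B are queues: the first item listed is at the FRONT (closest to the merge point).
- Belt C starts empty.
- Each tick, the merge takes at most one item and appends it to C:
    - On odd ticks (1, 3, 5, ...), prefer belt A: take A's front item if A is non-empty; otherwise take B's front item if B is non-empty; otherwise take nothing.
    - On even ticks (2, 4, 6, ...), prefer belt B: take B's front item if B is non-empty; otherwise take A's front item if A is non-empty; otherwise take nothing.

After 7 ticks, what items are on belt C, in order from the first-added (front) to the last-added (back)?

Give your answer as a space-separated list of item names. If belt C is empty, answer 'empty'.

Tick 1: prefer A, take hinge from A; A=[tile,bolt,crate,urn] B=[node,iron,hook,oval,knob] C=[hinge]
Tick 2: prefer B, take node from B; A=[tile,bolt,crate,urn] B=[iron,hook,oval,knob] C=[hinge,node]
Tick 3: prefer A, take tile from A; A=[bolt,crate,urn] B=[iron,hook,oval,knob] C=[hinge,node,tile]
Tick 4: prefer B, take iron from B; A=[bolt,crate,urn] B=[hook,oval,knob] C=[hinge,node,tile,iron]
Tick 5: prefer A, take bolt from A; A=[crate,urn] B=[hook,oval,knob] C=[hinge,node,tile,iron,bolt]
Tick 6: prefer B, take hook from B; A=[crate,urn] B=[oval,knob] C=[hinge,node,tile,iron,bolt,hook]
Tick 7: prefer A, take crate from A; A=[urn] B=[oval,knob] C=[hinge,node,tile,iron,bolt,hook,crate]

Answer: hinge node tile iron bolt hook crate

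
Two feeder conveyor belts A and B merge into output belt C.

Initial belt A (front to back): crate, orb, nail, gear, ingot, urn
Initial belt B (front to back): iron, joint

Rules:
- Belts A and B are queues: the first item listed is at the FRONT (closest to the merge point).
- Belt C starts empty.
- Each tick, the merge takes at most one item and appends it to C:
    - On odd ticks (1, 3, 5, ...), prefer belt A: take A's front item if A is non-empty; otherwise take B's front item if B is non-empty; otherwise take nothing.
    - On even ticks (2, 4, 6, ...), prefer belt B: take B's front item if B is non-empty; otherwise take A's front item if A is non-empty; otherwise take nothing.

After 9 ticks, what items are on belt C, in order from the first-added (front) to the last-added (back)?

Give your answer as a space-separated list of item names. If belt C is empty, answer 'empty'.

Tick 1: prefer A, take crate from A; A=[orb,nail,gear,ingot,urn] B=[iron,joint] C=[crate]
Tick 2: prefer B, take iron from B; A=[orb,nail,gear,ingot,urn] B=[joint] C=[crate,iron]
Tick 3: prefer A, take orb from A; A=[nail,gear,ingot,urn] B=[joint] C=[crate,iron,orb]
Tick 4: prefer B, take joint from B; A=[nail,gear,ingot,urn] B=[-] C=[crate,iron,orb,joint]
Tick 5: prefer A, take nail from A; A=[gear,ingot,urn] B=[-] C=[crate,iron,orb,joint,nail]
Tick 6: prefer B, take gear from A; A=[ingot,urn] B=[-] C=[crate,iron,orb,joint,nail,gear]
Tick 7: prefer A, take ingot from A; A=[urn] B=[-] C=[crate,iron,orb,joint,nail,gear,ingot]
Tick 8: prefer B, take urn from A; A=[-] B=[-] C=[crate,iron,orb,joint,nail,gear,ingot,urn]
Tick 9: prefer A, both empty, nothing taken; A=[-] B=[-] C=[crate,iron,orb,joint,nail,gear,ingot,urn]

Answer: crate iron orb joint nail gear ingot urn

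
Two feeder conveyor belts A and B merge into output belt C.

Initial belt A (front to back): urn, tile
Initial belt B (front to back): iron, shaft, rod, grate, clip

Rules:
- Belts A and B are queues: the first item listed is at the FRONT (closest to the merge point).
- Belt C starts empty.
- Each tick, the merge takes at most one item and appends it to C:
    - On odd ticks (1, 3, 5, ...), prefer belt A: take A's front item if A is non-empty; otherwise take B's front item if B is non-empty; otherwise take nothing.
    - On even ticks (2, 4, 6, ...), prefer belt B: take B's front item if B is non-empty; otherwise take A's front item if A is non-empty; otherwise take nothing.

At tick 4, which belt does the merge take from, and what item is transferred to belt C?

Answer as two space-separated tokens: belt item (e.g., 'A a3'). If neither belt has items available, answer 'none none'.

Tick 1: prefer A, take urn from A; A=[tile] B=[iron,shaft,rod,grate,clip] C=[urn]
Tick 2: prefer B, take iron from B; A=[tile] B=[shaft,rod,grate,clip] C=[urn,iron]
Tick 3: prefer A, take tile from A; A=[-] B=[shaft,rod,grate,clip] C=[urn,iron,tile]
Tick 4: prefer B, take shaft from B; A=[-] B=[rod,grate,clip] C=[urn,iron,tile,shaft]

Answer: B shaft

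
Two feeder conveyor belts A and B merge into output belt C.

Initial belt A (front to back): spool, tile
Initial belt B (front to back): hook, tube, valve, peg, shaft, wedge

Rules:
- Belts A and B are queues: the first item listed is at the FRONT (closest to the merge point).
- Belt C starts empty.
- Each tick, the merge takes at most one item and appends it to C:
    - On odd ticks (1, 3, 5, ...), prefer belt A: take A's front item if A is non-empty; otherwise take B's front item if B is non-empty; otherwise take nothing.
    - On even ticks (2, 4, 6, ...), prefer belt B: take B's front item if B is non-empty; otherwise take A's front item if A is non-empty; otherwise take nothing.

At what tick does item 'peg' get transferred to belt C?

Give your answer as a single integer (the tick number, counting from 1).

Answer: 6

Derivation:
Tick 1: prefer A, take spool from A; A=[tile] B=[hook,tube,valve,peg,shaft,wedge] C=[spool]
Tick 2: prefer B, take hook from B; A=[tile] B=[tube,valve,peg,shaft,wedge] C=[spool,hook]
Tick 3: prefer A, take tile from A; A=[-] B=[tube,valve,peg,shaft,wedge] C=[spool,hook,tile]
Tick 4: prefer B, take tube from B; A=[-] B=[valve,peg,shaft,wedge] C=[spool,hook,tile,tube]
Tick 5: prefer A, take valve from B; A=[-] B=[peg,shaft,wedge] C=[spool,hook,tile,tube,valve]
Tick 6: prefer B, take peg from B; A=[-] B=[shaft,wedge] C=[spool,hook,tile,tube,valve,peg]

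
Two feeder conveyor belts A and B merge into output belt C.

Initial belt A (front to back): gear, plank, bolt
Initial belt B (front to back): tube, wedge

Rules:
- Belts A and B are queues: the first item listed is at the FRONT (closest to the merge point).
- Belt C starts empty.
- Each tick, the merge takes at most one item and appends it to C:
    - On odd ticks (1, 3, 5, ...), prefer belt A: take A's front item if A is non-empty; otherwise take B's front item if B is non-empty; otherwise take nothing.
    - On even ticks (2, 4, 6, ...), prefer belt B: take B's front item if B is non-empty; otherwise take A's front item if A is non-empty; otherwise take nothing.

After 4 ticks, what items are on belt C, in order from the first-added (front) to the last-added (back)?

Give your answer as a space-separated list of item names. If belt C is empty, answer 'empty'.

Tick 1: prefer A, take gear from A; A=[plank,bolt] B=[tube,wedge] C=[gear]
Tick 2: prefer B, take tube from B; A=[plank,bolt] B=[wedge] C=[gear,tube]
Tick 3: prefer A, take plank from A; A=[bolt] B=[wedge] C=[gear,tube,plank]
Tick 4: prefer B, take wedge from B; A=[bolt] B=[-] C=[gear,tube,plank,wedge]

Answer: gear tube plank wedge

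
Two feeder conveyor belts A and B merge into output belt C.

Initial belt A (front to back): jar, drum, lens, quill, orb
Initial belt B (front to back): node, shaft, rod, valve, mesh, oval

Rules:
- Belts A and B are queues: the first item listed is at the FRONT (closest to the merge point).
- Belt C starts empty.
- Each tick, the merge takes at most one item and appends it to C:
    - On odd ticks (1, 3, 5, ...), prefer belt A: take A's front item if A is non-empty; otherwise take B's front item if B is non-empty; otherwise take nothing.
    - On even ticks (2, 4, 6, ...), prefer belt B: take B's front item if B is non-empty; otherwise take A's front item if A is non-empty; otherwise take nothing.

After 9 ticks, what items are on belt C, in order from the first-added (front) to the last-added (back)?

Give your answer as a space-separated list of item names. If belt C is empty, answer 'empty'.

Tick 1: prefer A, take jar from A; A=[drum,lens,quill,orb] B=[node,shaft,rod,valve,mesh,oval] C=[jar]
Tick 2: prefer B, take node from B; A=[drum,lens,quill,orb] B=[shaft,rod,valve,mesh,oval] C=[jar,node]
Tick 3: prefer A, take drum from A; A=[lens,quill,orb] B=[shaft,rod,valve,mesh,oval] C=[jar,node,drum]
Tick 4: prefer B, take shaft from B; A=[lens,quill,orb] B=[rod,valve,mesh,oval] C=[jar,node,drum,shaft]
Tick 5: prefer A, take lens from A; A=[quill,orb] B=[rod,valve,mesh,oval] C=[jar,node,drum,shaft,lens]
Tick 6: prefer B, take rod from B; A=[quill,orb] B=[valve,mesh,oval] C=[jar,node,drum,shaft,lens,rod]
Tick 7: prefer A, take quill from A; A=[orb] B=[valve,mesh,oval] C=[jar,node,drum,shaft,lens,rod,quill]
Tick 8: prefer B, take valve from B; A=[orb] B=[mesh,oval] C=[jar,node,drum,shaft,lens,rod,quill,valve]
Tick 9: prefer A, take orb from A; A=[-] B=[mesh,oval] C=[jar,node,drum,shaft,lens,rod,quill,valve,orb]

Answer: jar node drum shaft lens rod quill valve orb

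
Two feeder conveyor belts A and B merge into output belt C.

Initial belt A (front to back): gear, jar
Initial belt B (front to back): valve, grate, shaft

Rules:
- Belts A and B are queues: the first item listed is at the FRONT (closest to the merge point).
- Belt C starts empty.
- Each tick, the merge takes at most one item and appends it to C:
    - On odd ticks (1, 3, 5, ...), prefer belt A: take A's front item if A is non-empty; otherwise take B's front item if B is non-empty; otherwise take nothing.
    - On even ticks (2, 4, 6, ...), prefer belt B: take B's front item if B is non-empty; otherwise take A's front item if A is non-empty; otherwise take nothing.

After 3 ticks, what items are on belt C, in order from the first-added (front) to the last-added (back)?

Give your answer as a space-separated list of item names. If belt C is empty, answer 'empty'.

Answer: gear valve jar

Derivation:
Tick 1: prefer A, take gear from A; A=[jar] B=[valve,grate,shaft] C=[gear]
Tick 2: prefer B, take valve from B; A=[jar] B=[grate,shaft] C=[gear,valve]
Tick 3: prefer A, take jar from A; A=[-] B=[grate,shaft] C=[gear,valve,jar]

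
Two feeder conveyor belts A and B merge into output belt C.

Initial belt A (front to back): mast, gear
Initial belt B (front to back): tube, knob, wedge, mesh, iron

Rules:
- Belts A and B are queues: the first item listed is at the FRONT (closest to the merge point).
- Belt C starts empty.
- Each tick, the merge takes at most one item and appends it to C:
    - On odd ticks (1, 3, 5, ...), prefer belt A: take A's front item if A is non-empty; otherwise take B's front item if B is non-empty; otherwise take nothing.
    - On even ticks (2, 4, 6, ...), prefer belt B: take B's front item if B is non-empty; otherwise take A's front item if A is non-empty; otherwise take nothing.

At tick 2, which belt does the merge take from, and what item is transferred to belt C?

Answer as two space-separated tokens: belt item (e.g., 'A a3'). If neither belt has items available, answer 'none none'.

Answer: B tube

Derivation:
Tick 1: prefer A, take mast from A; A=[gear] B=[tube,knob,wedge,mesh,iron] C=[mast]
Tick 2: prefer B, take tube from B; A=[gear] B=[knob,wedge,mesh,iron] C=[mast,tube]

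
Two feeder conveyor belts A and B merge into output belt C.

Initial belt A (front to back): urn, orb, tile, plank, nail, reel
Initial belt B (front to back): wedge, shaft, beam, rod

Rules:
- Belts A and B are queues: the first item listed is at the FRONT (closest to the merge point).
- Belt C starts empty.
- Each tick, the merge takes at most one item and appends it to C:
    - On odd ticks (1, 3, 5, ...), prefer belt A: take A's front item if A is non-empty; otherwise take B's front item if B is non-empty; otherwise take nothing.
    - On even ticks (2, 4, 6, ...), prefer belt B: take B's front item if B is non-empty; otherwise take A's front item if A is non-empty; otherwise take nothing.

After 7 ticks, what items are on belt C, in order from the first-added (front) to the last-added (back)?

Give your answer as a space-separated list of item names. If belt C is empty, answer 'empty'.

Tick 1: prefer A, take urn from A; A=[orb,tile,plank,nail,reel] B=[wedge,shaft,beam,rod] C=[urn]
Tick 2: prefer B, take wedge from B; A=[orb,tile,plank,nail,reel] B=[shaft,beam,rod] C=[urn,wedge]
Tick 3: prefer A, take orb from A; A=[tile,plank,nail,reel] B=[shaft,beam,rod] C=[urn,wedge,orb]
Tick 4: prefer B, take shaft from B; A=[tile,plank,nail,reel] B=[beam,rod] C=[urn,wedge,orb,shaft]
Tick 5: prefer A, take tile from A; A=[plank,nail,reel] B=[beam,rod] C=[urn,wedge,orb,shaft,tile]
Tick 6: prefer B, take beam from B; A=[plank,nail,reel] B=[rod] C=[urn,wedge,orb,shaft,tile,beam]
Tick 7: prefer A, take plank from A; A=[nail,reel] B=[rod] C=[urn,wedge,orb,shaft,tile,beam,plank]

Answer: urn wedge orb shaft tile beam plank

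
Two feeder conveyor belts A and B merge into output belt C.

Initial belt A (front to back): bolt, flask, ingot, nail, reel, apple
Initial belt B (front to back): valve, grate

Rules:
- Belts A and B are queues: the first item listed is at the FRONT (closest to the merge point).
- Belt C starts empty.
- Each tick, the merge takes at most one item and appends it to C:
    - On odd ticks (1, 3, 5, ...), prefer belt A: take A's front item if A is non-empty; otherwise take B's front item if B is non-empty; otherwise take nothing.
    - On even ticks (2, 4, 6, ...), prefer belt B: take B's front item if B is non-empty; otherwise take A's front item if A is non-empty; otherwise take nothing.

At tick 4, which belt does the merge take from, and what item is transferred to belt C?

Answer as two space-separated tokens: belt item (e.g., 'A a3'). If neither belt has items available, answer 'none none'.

Answer: B grate

Derivation:
Tick 1: prefer A, take bolt from A; A=[flask,ingot,nail,reel,apple] B=[valve,grate] C=[bolt]
Tick 2: prefer B, take valve from B; A=[flask,ingot,nail,reel,apple] B=[grate] C=[bolt,valve]
Tick 3: prefer A, take flask from A; A=[ingot,nail,reel,apple] B=[grate] C=[bolt,valve,flask]
Tick 4: prefer B, take grate from B; A=[ingot,nail,reel,apple] B=[-] C=[bolt,valve,flask,grate]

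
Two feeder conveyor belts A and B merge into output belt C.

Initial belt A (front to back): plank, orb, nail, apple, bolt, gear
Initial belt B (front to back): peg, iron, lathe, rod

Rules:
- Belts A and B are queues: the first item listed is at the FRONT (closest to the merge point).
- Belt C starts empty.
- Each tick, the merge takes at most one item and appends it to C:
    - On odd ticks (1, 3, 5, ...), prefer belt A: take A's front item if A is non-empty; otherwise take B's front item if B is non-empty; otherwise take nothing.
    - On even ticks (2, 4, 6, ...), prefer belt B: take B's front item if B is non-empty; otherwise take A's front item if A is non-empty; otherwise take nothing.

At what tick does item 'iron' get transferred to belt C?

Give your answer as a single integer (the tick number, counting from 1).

Tick 1: prefer A, take plank from A; A=[orb,nail,apple,bolt,gear] B=[peg,iron,lathe,rod] C=[plank]
Tick 2: prefer B, take peg from B; A=[orb,nail,apple,bolt,gear] B=[iron,lathe,rod] C=[plank,peg]
Tick 3: prefer A, take orb from A; A=[nail,apple,bolt,gear] B=[iron,lathe,rod] C=[plank,peg,orb]
Tick 4: prefer B, take iron from B; A=[nail,apple,bolt,gear] B=[lathe,rod] C=[plank,peg,orb,iron]

Answer: 4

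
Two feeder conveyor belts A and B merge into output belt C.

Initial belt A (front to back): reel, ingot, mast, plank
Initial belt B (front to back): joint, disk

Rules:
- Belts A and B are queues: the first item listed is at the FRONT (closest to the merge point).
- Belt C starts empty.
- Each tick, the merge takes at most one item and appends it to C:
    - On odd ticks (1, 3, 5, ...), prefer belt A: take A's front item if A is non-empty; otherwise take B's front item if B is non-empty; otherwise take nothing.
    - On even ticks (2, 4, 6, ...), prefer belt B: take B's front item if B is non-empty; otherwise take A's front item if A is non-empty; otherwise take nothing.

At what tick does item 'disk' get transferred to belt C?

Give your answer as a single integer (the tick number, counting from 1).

Tick 1: prefer A, take reel from A; A=[ingot,mast,plank] B=[joint,disk] C=[reel]
Tick 2: prefer B, take joint from B; A=[ingot,mast,plank] B=[disk] C=[reel,joint]
Tick 3: prefer A, take ingot from A; A=[mast,plank] B=[disk] C=[reel,joint,ingot]
Tick 4: prefer B, take disk from B; A=[mast,plank] B=[-] C=[reel,joint,ingot,disk]

Answer: 4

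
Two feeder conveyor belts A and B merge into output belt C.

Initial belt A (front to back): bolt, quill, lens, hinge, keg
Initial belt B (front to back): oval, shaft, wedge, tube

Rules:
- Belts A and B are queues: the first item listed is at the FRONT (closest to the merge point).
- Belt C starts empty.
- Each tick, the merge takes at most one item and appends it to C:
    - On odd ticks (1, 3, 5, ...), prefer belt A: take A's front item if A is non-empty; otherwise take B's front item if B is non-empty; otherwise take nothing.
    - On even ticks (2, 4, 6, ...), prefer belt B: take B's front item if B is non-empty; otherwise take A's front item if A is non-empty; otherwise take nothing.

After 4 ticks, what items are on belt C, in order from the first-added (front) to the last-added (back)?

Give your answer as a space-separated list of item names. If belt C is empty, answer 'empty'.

Tick 1: prefer A, take bolt from A; A=[quill,lens,hinge,keg] B=[oval,shaft,wedge,tube] C=[bolt]
Tick 2: prefer B, take oval from B; A=[quill,lens,hinge,keg] B=[shaft,wedge,tube] C=[bolt,oval]
Tick 3: prefer A, take quill from A; A=[lens,hinge,keg] B=[shaft,wedge,tube] C=[bolt,oval,quill]
Tick 4: prefer B, take shaft from B; A=[lens,hinge,keg] B=[wedge,tube] C=[bolt,oval,quill,shaft]

Answer: bolt oval quill shaft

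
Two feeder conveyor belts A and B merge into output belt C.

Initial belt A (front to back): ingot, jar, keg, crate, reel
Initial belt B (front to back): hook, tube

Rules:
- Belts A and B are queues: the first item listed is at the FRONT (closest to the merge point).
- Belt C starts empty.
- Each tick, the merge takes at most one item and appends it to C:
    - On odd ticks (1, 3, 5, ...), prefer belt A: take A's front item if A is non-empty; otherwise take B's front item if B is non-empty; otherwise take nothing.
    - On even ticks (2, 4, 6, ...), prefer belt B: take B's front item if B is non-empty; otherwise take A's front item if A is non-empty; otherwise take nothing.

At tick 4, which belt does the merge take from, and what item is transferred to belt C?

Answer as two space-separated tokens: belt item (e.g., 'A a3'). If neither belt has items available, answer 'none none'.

Answer: B tube

Derivation:
Tick 1: prefer A, take ingot from A; A=[jar,keg,crate,reel] B=[hook,tube] C=[ingot]
Tick 2: prefer B, take hook from B; A=[jar,keg,crate,reel] B=[tube] C=[ingot,hook]
Tick 3: prefer A, take jar from A; A=[keg,crate,reel] B=[tube] C=[ingot,hook,jar]
Tick 4: prefer B, take tube from B; A=[keg,crate,reel] B=[-] C=[ingot,hook,jar,tube]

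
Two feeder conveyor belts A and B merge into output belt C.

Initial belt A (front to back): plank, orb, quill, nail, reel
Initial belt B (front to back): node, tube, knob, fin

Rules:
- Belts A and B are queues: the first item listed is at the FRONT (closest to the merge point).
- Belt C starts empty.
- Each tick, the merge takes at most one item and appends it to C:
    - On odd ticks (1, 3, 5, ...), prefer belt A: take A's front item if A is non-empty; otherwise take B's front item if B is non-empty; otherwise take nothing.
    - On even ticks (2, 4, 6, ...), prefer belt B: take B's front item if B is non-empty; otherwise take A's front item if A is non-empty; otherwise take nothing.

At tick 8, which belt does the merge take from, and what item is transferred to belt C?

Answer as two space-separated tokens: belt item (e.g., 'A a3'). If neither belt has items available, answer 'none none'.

Tick 1: prefer A, take plank from A; A=[orb,quill,nail,reel] B=[node,tube,knob,fin] C=[plank]
Tick 2: prefer B, take node from B; A=[orb,quill,nail,reel] B=[tube,knob,fin] C=[plank,node]
Tick 3: prefer A, take orb from A; A=[quill,nail,reel] B=[tube,knob,fin] C=[plank,node,orb]
Tick 4: prefer B, take tube from B; A=[quill,nail,reel] B=[knob,fin] C=[plank,node,orb,tube]
Tick 5: prefer A, take quill from A; A=[nail,reel] B=[knob,fin] C=[plank,node,orb,tube,quill]
Tick 6: prefer B, take knob from B; A=[nail,reel] B=[fin] C=[plank,node,orb,tube,quill,knob]
Tick 7: prefer A, take nail from A; A=[reel] B=[fin] C=[plank,node,orb,tube,quill,knob,nail]
Tick 8: prefer B, take fin from B; A=[reel] B=[-] C=[plank,node,orb,tube,quill,knob,nail,fin]

Answer: B fin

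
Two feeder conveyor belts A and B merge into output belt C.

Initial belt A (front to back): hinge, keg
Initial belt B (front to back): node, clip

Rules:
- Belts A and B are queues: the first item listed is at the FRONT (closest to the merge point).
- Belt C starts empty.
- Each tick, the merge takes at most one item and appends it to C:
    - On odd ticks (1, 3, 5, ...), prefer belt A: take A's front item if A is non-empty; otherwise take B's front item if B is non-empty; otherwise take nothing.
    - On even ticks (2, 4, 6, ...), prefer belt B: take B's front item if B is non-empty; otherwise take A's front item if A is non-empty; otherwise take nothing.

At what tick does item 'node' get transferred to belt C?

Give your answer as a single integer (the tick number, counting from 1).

Answer: 2

Derivation:
Tick 1: prefer A, take hinge from A; A=[keg] B=[node,clip] C=[hinge]
Tick 2: prefer B, take node from B; A=[keg] B=[clip] C=[hinge,node]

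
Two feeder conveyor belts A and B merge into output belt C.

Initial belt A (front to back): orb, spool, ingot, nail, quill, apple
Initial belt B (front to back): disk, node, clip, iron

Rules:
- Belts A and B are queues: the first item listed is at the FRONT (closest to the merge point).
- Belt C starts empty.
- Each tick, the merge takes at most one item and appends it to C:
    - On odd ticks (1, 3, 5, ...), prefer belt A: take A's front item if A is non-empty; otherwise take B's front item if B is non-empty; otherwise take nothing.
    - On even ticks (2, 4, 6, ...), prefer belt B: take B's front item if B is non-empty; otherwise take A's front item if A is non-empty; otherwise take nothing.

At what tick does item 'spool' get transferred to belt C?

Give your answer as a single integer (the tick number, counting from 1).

Tick 1: prefer A, take orb from A; A=[spool,ingot,nail,quill,apple] B=[disk,node,clip,iron] C=[orb]
Tick 2: prefer B, take disk from B; A=[spool,ingot,nail,quill,apple] B=[node,clip,iron] C=[orb,disk]
Tick 3: prefer A, take spool from A; A=[ingot,nail,quill,apple] B=[node,clip,iron] C=[orb,disk,spool]

Answer: 3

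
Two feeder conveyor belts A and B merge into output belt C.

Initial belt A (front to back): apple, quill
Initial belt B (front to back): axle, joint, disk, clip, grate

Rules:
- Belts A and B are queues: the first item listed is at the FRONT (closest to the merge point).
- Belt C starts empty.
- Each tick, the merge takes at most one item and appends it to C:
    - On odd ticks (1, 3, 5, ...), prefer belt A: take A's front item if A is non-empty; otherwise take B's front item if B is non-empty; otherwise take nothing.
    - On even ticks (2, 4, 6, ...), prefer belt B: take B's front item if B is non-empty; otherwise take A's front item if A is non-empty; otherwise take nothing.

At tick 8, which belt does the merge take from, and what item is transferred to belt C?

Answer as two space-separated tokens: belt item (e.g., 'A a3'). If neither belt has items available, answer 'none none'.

Tick 1: prefer A, take apple from A; A=[quill] B=[axle,joint,disk,clip,grate] C=[apple]
Tick 2: prefer B, take axle from B; A=[quill] B=[joint,disk,clip,grate] C=[apple,axle]
Tick 3: prefer A, take quill from A; A=[-] B=[joint,disk,clip,grate] C=[apple,axle,quill]
Tick 4: prefer B, take joint from B; A=[-] B=[disk,clip,grate] C=[apple,axle,quill,joint]
Tick 5: prefer A, take disk from B; A=[-] B=[clip,grate] C=[apple,axle,quill,joint,disk]
Tick 6: prefer B, take clip from B; A=[-] B=[grate] C=[apple,axle,quill,joint,disk,clip]
Tick 7: prefer A, take grate from B; A=[-] B=[-] C=[apple,axle,quill,joint,disk,clip,grate]
Tick 8: prefer B, both empty, nothing taken; A=[-] B=[-] C=[apple,axle,quill,joint,disk,clip,grate]

Answer: none none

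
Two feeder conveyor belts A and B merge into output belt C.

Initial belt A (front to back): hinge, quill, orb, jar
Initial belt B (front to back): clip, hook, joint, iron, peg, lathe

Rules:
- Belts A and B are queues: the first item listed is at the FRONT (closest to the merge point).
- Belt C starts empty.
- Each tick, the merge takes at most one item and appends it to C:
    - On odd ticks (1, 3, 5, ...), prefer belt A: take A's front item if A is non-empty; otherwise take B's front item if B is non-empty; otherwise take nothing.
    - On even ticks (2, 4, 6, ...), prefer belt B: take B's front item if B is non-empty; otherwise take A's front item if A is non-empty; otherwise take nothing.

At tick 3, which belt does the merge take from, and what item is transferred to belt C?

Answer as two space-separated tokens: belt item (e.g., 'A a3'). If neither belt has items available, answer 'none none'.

Answer: A quill

Derivation:
Tick 1: prefer A, take hinge from A; A=[quill,orb,jar] B=[clip,hook,joint,iron,peg,lathe] C=[hinge]
Tick 2: prefer B, take clip from B; A=[quill,orb,jar] B=[hook,joint,iron,peg,lathe] C=[hinge,clip]
Tick 3: prefer A, take quill from A; A=[orb,jar] B=[hook,joint,iron,peg,lathe] C=[hinge,clip,quill]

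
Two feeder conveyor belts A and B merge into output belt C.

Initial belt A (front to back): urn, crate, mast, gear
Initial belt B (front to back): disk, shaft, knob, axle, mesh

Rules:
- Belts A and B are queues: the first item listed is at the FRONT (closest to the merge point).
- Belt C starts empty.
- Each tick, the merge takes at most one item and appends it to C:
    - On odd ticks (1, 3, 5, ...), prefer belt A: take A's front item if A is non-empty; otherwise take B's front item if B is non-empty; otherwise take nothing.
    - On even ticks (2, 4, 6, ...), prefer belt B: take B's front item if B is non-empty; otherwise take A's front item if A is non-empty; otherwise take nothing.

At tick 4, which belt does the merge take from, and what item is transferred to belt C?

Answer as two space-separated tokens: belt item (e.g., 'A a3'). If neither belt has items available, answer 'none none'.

Answer: B shaft

Derivation:
Tick 1: prefer A, take urn from A; A=[crate,mast,gear] B=[disk,shaft,knob,axle,mesh] C=[urn]
Tick 2: prefer B, take disk from B; A=[crate,mast,gear] B=[shaft,knob,axle,mesh] C=[urn,disk]
Tick 3: prefer A, take crate from A; A=[mast,gear] B=[shaft,knob,axle,mesh] C=[urn,disk,crate]
Tick 4: prefer B, take shaft from B; A=[mast,gear] B=[knob,axle,mesh] C=[urn,disk,crate,shaft]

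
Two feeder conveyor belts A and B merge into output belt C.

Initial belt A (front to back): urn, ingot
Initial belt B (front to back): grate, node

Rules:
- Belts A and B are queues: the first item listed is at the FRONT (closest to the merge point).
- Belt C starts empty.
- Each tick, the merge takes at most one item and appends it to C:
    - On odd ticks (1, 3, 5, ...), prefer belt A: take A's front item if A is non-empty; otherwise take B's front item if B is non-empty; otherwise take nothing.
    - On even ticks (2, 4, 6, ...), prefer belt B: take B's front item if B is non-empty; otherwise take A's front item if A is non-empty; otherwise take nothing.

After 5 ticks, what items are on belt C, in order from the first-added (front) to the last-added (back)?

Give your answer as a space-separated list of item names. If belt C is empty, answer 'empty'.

Tick 1: prefer A, take urn from A; A=[ingot] B=[grate,node] C=[urn]
Tick 2: prefer B, take grate from B; A=[ingot] B=[node] C=[urn,grate]
Tick 3: prefer A, take ingot from A; A=[-] B=[node] C=[urn,grate,ingot]
Tick 4: prefer B, take node from B; A=[-] B=[-] C=[urn,grate,ingot,node]
Tick 5: prefer A, both empty, nothing taken; A=[-] B=[-] C=[urn,grate,ingot,node]

Answer: urn grate ingot node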